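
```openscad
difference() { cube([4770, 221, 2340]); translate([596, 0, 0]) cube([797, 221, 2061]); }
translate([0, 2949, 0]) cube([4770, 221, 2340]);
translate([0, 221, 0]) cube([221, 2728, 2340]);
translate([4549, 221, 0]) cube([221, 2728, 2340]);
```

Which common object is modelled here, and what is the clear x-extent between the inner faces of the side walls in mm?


A single room. The interior width is 4328 mm.

Four walls enclosing a rectangle with a door in the front wall — a room. Outside width 4770 minus two 221 mm walls gives 4328 mm.


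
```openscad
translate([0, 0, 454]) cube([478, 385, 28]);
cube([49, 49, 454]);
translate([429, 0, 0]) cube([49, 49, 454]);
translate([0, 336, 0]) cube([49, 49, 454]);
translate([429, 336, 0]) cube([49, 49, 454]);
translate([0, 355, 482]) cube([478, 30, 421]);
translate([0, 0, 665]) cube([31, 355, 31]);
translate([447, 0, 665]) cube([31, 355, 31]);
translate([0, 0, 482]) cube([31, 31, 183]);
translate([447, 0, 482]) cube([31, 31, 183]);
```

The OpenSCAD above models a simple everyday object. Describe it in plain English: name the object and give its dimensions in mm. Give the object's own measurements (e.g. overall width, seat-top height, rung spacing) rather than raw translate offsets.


A chair. The seat is a 478×385×28 mm slab with its top at z = 482 mm, on four 49×49 mm corner legs (flush with the seat edges, standing on z = 0). A flat backrest 30 mm thick, 421 mm tall, spans the full seat width and rises from the seat top along its +y edge, rear face flush with the rear of the seat. Two armrests of 31×31 mm section run along each side from the seat's front edge to the front of the backrest, top faces 214 mm above the seat top and outer faces flush with the seat's x-edges; a 31×31 mm post under the front of each armrest stands on the seat at the front corner.


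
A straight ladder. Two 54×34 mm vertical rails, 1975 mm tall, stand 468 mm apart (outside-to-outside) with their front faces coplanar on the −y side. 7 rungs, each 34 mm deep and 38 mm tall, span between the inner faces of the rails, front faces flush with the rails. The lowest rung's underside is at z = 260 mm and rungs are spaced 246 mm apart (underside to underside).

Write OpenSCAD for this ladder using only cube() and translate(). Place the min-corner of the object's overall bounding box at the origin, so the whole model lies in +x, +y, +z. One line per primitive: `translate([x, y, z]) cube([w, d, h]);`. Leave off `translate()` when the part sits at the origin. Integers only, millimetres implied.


// rung span = 468 - 2*54 = 360
// rung[k] z = 260 + k*246
cube([54, 34, 1975]);
translate([414, 0, 0]) cube([54, 34, 1975]);
translate([54, 0, 260]) cube([360, 34, 38]);
translate([54, 0, 506]) cube([360, 34, 38]);
translate([54, 0, 752]) cube([360, 34, 38]);
translate([54, 0, 998]) cube([360, 34, 38]);
translate([54, 0, 1244]) cube([360, 34, 38]);
translate([54, 0, 1490]) cube([360, 34, 38]);
translate([54, 0, 1736]) cube([360, 34, 38]);


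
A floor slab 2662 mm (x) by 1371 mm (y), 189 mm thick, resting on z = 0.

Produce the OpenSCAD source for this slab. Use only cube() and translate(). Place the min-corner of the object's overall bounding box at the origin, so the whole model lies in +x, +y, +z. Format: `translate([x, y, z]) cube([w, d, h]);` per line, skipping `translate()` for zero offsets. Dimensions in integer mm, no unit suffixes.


cube([2662, 1371, 189]);


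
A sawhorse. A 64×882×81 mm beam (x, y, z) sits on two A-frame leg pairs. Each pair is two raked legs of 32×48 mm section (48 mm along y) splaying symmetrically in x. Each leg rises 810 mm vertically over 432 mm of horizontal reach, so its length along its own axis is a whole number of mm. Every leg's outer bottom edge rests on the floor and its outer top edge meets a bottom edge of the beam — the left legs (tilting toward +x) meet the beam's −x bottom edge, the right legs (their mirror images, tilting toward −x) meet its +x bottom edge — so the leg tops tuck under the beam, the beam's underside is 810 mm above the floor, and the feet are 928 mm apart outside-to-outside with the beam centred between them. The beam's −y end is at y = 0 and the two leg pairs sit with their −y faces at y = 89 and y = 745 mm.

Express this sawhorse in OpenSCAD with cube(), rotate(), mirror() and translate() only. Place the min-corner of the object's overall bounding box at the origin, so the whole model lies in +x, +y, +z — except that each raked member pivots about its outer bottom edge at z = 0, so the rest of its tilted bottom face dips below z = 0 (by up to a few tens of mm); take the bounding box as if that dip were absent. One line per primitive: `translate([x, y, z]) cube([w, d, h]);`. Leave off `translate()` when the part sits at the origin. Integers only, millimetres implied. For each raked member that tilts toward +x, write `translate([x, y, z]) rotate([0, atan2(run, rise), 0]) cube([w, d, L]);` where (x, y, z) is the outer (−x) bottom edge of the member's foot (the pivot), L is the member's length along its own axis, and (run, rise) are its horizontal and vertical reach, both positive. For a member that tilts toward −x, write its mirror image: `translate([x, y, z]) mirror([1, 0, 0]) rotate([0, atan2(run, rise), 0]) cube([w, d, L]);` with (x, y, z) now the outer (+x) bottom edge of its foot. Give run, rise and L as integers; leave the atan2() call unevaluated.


// leg length = √(432² + 810²) = 918
// right-leg outer foot x = 2·432 + 64 = 928
// beam min-corner = (432, 0, 810)
translate([432, 0, 810]) cube([64, 882, 81]);
translate([0, 89, 0]) rotate([0, atan2(432, 810), 0]) cube([32, 48, 918]);
translate([928, 89, 0]) mirror([1, 0, 0]) rotate([0, atan2(432, 810), 0]) cube([32, 48, 918]);
translate([0, 745, 0]) rotate([0, atan2(432, 810), 0]) cube([32, 48, 918]);
translate([928, 745, 0]) mirror([1, 0, 0]) rotate([0, atan2(432, 810), 0]) cube([32, 48, 918]);


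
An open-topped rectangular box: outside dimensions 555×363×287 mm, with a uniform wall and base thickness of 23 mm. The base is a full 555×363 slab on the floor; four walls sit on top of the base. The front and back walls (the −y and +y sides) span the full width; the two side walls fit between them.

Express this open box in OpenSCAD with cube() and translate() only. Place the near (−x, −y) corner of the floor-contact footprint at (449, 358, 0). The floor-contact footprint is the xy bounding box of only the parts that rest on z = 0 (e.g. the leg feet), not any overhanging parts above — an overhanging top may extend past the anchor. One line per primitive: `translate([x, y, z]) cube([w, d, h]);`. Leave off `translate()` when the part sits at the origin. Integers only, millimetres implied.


translate([449, 358, 0]) cube([555, 363, 23]);
translate([449, 358, 23]) cube([555, 23, 264]);
translate([449, 698, 23]) cube([555, 23, 264]);
translate([449, 381, 23]) cube([23, 317, 264]);
translate([981, 381, 23]) cube([23, 317, 264]);


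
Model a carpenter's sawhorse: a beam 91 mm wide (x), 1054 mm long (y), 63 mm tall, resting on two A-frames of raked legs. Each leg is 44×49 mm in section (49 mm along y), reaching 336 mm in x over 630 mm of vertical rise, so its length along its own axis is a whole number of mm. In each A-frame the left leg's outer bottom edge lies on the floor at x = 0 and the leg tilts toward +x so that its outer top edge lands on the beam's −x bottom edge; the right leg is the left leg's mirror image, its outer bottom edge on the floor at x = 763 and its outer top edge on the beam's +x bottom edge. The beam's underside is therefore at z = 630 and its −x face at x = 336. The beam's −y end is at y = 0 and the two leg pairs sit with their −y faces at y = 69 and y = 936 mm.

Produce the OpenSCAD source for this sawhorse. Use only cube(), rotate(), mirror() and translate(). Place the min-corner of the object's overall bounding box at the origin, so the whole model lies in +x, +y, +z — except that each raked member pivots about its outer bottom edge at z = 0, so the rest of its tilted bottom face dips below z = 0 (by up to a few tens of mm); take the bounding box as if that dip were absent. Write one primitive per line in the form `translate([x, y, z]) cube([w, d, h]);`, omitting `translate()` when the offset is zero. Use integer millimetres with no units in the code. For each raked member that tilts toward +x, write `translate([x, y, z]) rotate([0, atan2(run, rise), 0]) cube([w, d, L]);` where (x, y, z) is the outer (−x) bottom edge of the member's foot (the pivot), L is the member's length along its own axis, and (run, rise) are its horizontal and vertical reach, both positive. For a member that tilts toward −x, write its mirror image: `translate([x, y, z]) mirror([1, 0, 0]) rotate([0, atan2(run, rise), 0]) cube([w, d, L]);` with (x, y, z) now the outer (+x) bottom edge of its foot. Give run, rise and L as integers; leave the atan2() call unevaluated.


// leg length = √(336² + 630²) = 714
// right-leg outer foot x = 2·336 + 91 = 763
// beam min-corner = (336, 0, 630)
translate([336, 0, 630]) cube([91, 1054, 63]);
translate([0, 69, 0]) rotate([0, atan2(336, 630), 0]) cube([44, 49, 714]);
translate([763, 69, 0]) mirror([1, 0, 0]) rotate([0, atan2(336, 630), 0]) cube([44, 49, 714]);
translate([0, 936, 0]) rotate([0, atan2(336, 630), 0]) cube([44, 49, 714]);
translate([763, 936, 0]) mirror([1, 0, 0]) rotate([0, atan2(336, 630), 0]) cube([44, 49, 714]);


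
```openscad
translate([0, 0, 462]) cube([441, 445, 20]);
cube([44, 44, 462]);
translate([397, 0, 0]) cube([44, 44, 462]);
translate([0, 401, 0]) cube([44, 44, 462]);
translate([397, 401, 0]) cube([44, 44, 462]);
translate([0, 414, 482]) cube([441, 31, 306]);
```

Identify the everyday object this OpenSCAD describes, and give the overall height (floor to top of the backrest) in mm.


A chair. The overall height is 788 mm.

A slab on four corner posts with a tall panel at the back — a chair. The seat slab sits at z = 462 with thickness 20, and the 306 mm backrest starts at the seat top, so the overall height is 462 + 20 + 306 = 788 mm.


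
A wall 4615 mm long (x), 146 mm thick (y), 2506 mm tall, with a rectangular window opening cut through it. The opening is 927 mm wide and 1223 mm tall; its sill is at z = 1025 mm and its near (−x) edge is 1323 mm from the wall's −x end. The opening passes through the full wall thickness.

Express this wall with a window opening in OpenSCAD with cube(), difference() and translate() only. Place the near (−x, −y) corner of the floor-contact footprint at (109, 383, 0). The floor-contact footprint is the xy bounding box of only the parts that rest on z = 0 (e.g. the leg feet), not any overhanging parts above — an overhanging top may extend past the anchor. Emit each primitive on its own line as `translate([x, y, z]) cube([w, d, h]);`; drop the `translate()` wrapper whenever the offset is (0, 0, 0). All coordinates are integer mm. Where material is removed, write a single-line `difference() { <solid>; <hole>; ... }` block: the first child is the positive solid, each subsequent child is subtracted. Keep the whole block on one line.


difference() { translate([109, 383, 0]) cube([4615, 146, 2506]); translate([1432, 383, 1025]) cube([927, 146, 1223]); }


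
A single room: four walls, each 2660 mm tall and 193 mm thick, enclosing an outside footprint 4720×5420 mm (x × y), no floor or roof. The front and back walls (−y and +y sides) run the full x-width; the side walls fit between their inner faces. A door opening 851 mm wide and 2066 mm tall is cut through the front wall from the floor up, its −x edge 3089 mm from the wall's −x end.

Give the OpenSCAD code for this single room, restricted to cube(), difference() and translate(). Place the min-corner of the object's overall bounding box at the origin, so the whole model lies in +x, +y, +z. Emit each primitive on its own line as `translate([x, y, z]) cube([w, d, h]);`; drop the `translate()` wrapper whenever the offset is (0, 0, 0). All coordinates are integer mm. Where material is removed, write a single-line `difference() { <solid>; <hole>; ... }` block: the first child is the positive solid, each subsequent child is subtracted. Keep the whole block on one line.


difference() { cube([4720, 193, 2660]); translate([3089, 0, 0]) cube([851, 193, 2066]); }
translate([0, 5227, 0]) cube([4720, 193, 2660]);
translate([0, 193, 0]) cube([193, 5034, 2660]);
translate([4527, 193, 0]) cube([193, 5034, 2660]);


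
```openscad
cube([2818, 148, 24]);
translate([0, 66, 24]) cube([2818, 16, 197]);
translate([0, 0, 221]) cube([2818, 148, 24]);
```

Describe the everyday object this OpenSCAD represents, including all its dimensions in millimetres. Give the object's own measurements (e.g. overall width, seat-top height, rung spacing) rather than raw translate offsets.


An I-beam lying along x, 2818 mm long. Overall section height 245 mm. Two flanges 148 mm wide (y) and 24 mm thick, one on the floor and one at the top; a web 16 mm thick runs between them, centred on the flange width.


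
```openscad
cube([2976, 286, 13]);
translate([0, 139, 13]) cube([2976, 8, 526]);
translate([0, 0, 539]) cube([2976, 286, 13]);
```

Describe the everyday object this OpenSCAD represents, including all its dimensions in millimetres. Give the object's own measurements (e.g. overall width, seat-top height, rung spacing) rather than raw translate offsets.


An I-beam lying along x, 2976 mm long. Overall section height 552 mm. Two flanges 286 mm wide (y) and 13 mm thick, one on the floor and one at the top; a web 8 mm thick runs between them, centred on the flange width.


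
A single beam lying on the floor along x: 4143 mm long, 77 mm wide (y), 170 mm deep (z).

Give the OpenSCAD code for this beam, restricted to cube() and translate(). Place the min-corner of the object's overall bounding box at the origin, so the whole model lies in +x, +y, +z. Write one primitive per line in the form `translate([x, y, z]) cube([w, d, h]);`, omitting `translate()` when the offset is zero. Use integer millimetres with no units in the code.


cube([4143, 77, 170]);


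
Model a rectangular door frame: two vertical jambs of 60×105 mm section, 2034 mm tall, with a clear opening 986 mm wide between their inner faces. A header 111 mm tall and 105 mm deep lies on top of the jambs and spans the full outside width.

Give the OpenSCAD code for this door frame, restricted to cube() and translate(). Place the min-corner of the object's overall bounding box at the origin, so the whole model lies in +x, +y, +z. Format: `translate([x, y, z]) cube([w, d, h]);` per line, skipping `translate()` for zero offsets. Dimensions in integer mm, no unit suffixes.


cube([60, 105, 2034]);
translate([1046, 0, 0]) cube([60, 105, 2034]);
translate([0, 0, 2034]) cube([1106, 105, 111]);


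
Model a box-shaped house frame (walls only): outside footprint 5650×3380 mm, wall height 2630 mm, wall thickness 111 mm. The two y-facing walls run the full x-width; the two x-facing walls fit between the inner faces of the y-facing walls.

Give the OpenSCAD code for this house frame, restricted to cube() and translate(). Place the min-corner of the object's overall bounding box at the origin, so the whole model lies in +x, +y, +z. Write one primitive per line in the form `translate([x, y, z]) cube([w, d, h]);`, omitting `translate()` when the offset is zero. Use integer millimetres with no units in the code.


cube([5650, 111, 2630]);
translate([0, 3269, 0]) cube([5650, 111, 2630]);
translate([0, 111, 0]) cube([111, 3158, 2630]);
translate([5539, 111, 0]) cube([111, 3158, 2630]);


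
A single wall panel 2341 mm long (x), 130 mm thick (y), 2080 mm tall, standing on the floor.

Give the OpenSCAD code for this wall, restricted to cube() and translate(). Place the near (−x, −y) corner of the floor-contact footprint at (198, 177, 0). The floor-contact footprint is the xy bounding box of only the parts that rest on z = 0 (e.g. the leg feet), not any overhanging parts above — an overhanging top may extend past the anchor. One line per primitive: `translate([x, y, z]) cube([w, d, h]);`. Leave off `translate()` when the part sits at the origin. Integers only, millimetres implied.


translate([198, 177, 0]) cube([2341, 130, 2080]);


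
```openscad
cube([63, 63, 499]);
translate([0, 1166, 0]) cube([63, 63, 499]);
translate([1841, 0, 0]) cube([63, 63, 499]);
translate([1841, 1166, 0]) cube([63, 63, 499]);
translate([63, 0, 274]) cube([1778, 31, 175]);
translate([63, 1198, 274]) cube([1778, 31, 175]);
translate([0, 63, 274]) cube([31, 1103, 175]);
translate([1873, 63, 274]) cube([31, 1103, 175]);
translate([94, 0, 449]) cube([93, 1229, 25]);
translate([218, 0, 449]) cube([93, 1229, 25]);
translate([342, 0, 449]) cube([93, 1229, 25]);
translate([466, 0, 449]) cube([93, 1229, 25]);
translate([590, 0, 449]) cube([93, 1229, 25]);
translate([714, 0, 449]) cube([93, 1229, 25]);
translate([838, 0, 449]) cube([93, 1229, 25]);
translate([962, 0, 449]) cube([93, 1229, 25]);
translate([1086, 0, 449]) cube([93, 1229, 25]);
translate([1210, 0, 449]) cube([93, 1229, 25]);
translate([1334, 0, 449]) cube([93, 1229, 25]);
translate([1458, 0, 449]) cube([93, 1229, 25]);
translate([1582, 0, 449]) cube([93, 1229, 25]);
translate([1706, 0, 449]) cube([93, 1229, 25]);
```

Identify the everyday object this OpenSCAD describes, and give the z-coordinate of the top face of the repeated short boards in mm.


A bed frame. The slat-top height is 474 mm.

Four posts, four rails, and a row of slats — a bed frame. Slats sit on the rails at z = 274 + 175 = 449; with slat thickness 25, the top is 474 mm.


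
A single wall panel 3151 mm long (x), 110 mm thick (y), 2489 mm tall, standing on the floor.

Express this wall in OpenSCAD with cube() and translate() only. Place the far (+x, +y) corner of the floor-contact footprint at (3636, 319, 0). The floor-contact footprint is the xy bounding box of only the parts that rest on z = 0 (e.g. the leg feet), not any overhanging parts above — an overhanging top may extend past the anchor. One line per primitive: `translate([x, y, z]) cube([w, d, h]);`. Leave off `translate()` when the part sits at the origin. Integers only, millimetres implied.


translate([485, 209, 0]) cube([3151, 110, 2489]);


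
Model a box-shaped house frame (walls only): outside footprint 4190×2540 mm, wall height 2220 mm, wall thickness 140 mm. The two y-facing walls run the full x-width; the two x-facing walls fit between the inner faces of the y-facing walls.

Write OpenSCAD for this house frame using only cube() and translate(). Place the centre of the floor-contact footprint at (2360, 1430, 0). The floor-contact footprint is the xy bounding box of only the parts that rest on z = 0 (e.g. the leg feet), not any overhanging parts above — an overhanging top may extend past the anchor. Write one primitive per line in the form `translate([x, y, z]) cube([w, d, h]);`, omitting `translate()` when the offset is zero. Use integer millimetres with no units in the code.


translate([265, 160, 0]) cube([4190, 140, 2220]);
translate([265, 2560, 0]) cube([4190, 140, 2220]);
translate([265, 300, 0]) cube([140, 2260, 2220]);
translate([4315, 300, 0]) cube([140, 2260, 2220]);


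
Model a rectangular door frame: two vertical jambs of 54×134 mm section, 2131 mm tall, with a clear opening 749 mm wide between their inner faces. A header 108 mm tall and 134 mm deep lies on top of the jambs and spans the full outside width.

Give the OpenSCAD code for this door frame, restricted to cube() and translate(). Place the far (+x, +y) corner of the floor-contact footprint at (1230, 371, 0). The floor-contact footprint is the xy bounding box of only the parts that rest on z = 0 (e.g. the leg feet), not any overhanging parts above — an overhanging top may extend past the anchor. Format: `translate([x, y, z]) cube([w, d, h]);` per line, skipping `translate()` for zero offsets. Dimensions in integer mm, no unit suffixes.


translate([373, 237, 0]) cube([54, 134, 2131]);
translate([1176, 237, 0]) cube([54, 134, 2131]);
translate([373, 237, 2131]) cube([857, 134, 108]);


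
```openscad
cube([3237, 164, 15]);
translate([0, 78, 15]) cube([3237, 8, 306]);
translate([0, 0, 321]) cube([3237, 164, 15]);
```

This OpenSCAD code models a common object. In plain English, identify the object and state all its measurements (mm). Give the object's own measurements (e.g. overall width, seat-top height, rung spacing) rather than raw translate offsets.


An I-beam lying along x, 3237 mm long. Overall section height 336 mm. Two flanges 164 mm wide (y) and 15 mm thick, one on the floor and one at the top; a web 8 mm thick runs between them, centred on the flange width.


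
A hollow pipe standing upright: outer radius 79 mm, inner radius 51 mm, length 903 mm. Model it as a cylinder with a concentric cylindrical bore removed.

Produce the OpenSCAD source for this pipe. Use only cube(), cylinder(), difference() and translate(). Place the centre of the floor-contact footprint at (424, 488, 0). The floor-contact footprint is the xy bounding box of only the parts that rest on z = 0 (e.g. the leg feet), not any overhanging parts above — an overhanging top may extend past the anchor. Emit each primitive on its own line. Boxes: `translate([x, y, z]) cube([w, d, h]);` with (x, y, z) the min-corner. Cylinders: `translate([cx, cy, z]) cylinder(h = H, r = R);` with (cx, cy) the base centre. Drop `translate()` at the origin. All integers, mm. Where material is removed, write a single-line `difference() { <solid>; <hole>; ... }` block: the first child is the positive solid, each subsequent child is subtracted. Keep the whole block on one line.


difference() { translate([424, 488, 0]) cylinder(h = 903, r = 79); translate([424, 488, 0]) cylinder(h = 903, r = 51); }


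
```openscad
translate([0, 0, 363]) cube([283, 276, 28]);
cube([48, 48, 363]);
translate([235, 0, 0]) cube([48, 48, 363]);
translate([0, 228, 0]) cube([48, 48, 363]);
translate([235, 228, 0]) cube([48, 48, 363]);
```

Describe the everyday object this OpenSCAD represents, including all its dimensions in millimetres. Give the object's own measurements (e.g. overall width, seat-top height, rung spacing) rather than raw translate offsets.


A four-legged stool. The seat is a 283×276×28 mm slab whose top surface is at z = 391 mm; four square legs, each 48×48 mm in cross-section, run from the floor (z = 0) to the underside of the seat, each flush with a corner of the seat.


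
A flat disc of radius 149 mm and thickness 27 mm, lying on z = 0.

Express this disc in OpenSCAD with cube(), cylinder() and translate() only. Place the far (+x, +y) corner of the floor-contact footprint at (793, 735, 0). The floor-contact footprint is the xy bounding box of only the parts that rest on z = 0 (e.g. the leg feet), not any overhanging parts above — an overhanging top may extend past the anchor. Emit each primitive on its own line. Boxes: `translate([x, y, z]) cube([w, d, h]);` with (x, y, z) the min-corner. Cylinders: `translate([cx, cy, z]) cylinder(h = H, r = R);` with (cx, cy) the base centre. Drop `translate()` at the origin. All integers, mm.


translate([644, 586, 0]) cylinder(h = 27, r = 149);


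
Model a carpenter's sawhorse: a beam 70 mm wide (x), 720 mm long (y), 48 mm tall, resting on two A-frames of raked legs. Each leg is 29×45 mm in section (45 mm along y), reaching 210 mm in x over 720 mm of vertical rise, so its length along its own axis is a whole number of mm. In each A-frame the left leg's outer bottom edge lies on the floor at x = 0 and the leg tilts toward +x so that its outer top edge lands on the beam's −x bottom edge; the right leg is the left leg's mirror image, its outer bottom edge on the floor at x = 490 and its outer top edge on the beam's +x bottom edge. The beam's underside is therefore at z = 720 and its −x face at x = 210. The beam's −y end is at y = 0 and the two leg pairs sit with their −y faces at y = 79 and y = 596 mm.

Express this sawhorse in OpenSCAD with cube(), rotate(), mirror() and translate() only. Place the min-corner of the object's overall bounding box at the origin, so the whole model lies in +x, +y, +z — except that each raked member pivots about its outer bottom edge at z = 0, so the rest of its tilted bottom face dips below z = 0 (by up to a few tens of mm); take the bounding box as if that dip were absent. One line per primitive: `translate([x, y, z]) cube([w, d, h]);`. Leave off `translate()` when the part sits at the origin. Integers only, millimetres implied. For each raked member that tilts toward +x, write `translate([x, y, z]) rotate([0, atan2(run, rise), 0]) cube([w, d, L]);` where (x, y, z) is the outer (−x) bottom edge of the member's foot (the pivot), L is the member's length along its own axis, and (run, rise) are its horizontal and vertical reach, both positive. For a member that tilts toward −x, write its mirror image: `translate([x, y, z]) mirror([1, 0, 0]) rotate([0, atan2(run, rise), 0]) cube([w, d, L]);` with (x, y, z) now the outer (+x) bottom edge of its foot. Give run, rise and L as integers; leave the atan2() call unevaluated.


// leg length = √(210² + 720²) = 750
// right-leg outer foot x = 2·210 + 70 = 490
// beam min-corner = (210, 0, 720)
translate([210, 0, 720]) cube([70, 720, 48]);
translate([0, 79, 0]) rotate([0, atan2(210, 720), 0]) cube([29, 45, 750]);
translate([490, 79, 0]) mirror([1, 0, 0]) rotate([0, atan2(210, 720), 0]) cube([29, 45, 750]);
translate([0, 596, 0]) rotate([0, atan2(210, 720), 0]) cube([29, 45, 750]);
translate([490, 596, 0]) mirror([1, 0, 0]) rotate([0, atan2(210, 720), 0]) cube([29, 45, 750]);


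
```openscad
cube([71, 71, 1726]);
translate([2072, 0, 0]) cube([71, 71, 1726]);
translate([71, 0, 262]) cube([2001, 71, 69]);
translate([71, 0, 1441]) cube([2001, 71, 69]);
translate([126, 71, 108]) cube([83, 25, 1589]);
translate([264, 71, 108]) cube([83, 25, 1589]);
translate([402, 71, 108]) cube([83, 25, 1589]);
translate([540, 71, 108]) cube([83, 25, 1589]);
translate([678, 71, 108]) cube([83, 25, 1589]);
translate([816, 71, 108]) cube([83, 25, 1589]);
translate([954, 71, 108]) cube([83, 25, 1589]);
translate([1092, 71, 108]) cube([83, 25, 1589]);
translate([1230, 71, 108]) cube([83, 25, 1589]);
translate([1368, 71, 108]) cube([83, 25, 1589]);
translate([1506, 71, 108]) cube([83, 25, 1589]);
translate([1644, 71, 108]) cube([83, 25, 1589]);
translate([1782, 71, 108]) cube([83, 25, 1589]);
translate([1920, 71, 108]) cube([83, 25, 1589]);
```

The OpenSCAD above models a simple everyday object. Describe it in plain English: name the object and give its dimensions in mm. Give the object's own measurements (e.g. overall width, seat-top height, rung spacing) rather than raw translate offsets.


A fence section. Two 71×71 mm posts, 1726 mm tall, stand on the floor with a clear span of 2001 mm between their inner faces. Two horizontal rails of 71×69 mm section span the gap between the posts with their undersides at z = 262 mm and z = 1441 mm, flush with the posts' −y face. 14 pickets, each 83 mm wide, 25 mm thick and 1589 mm tall, are fixed to the +y face of the rails with their bottoms at z = 108 mm, spaced across the span with a 55 mm gap after the −x post and between neighbouring pickets, with 69 mm left before the +x post.


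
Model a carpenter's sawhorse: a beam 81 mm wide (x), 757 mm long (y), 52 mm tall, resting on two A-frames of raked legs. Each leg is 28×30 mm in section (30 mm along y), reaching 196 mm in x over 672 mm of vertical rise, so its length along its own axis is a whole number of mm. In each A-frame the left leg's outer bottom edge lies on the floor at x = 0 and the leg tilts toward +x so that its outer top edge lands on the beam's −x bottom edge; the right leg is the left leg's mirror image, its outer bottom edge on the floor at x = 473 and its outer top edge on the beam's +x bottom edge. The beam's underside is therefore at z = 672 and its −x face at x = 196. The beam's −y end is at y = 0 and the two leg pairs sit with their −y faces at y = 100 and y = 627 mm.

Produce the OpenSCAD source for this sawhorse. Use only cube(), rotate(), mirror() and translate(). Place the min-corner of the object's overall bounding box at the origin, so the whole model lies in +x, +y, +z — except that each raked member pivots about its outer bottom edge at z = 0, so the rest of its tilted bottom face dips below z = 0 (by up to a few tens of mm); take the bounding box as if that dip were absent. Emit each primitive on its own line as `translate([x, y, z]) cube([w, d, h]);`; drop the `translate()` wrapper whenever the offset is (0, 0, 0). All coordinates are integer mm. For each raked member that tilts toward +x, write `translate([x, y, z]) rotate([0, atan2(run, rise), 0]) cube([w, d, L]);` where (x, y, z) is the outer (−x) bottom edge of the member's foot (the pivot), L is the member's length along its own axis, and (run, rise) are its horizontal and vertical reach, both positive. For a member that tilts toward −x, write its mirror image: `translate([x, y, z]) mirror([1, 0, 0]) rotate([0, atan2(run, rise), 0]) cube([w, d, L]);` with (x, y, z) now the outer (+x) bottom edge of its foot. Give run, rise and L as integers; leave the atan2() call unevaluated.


translate([196, 0, 672]) cube([81, 757, 52]);
translate([0, 100, 0]) rotate([0, atan2(196, 672), 0]) cube([28, 30, 700]);
translate([473, 100, 0]) mirror([1, 0, 0]) rotate([0, atan2(196, 672), 0]) cube([28, 30, 700]);
translate([0, 627, 0]) rotate([0, atan2(196, 672), 0]) cube([28, 30, 700]);
translate([473, 627, 0]) mirror([1, 0, 0]) rotate([0, atan2(196, 672), 0]) cube([28, 30, 700]);


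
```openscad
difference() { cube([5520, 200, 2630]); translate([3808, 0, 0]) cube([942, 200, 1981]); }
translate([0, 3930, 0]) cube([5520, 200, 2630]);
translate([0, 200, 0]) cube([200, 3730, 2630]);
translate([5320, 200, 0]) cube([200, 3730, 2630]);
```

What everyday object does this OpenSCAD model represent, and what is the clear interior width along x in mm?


A single room. The interior width is 5120 mm.

Four walls enclosing a rectangle with a door in the front wall — a room. Outside width 5520 minus two 200 mm walls gives 5120 mm.


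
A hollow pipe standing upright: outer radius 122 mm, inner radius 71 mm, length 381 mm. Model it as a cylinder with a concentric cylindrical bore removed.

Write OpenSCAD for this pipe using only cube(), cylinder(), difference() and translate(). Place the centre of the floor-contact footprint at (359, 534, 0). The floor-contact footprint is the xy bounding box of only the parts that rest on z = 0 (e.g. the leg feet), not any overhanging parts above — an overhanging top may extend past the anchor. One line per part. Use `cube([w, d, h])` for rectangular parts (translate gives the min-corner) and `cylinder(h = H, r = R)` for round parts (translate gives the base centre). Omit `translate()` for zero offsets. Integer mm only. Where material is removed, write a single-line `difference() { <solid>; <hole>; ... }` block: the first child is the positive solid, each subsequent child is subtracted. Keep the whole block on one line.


difference() { translate([359, 534, 0]) cylinder(h = 381, r = 122); translate([359, 534, 0]) cylinder(h = 381, r = 71); }


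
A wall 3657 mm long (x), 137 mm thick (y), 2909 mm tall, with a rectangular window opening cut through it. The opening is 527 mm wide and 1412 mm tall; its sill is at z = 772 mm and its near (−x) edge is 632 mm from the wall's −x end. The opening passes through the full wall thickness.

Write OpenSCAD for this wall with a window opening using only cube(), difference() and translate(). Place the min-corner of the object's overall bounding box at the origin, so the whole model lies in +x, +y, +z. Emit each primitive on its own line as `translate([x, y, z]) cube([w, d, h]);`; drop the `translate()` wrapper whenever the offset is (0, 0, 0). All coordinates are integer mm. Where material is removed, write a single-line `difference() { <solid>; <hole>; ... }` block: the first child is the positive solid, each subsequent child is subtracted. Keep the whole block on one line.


difference() { cube([3657, 137, 2909]); translate([632, 0, 772]) cube([527, 137, 1412]); }


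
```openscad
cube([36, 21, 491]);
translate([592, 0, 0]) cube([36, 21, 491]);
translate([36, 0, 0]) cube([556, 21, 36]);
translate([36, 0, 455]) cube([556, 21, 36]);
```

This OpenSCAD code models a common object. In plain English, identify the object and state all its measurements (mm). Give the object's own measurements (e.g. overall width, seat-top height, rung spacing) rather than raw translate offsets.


A rectangular picture frame lying in the x–z plane (depth along y). The opening is 556 mm wide (x) by 419 mm tall (z), surrounded by a border 36 mm wide on all four sides. The frame is 21 mm deep and is made of two full-height vertical stiles with two horizontal rails fitted between them.


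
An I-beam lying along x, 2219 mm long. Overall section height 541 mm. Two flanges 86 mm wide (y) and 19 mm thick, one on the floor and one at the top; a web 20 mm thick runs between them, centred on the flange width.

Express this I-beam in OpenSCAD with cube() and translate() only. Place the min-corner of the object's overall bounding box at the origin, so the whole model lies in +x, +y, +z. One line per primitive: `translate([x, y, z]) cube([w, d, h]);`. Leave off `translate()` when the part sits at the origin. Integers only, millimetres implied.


cube([2219, 86, 19]);
translate([0, 33, 19]) cube([2219, 20, 503]);
translate([0, 0, 522]) cube([2219, 86, 19]);


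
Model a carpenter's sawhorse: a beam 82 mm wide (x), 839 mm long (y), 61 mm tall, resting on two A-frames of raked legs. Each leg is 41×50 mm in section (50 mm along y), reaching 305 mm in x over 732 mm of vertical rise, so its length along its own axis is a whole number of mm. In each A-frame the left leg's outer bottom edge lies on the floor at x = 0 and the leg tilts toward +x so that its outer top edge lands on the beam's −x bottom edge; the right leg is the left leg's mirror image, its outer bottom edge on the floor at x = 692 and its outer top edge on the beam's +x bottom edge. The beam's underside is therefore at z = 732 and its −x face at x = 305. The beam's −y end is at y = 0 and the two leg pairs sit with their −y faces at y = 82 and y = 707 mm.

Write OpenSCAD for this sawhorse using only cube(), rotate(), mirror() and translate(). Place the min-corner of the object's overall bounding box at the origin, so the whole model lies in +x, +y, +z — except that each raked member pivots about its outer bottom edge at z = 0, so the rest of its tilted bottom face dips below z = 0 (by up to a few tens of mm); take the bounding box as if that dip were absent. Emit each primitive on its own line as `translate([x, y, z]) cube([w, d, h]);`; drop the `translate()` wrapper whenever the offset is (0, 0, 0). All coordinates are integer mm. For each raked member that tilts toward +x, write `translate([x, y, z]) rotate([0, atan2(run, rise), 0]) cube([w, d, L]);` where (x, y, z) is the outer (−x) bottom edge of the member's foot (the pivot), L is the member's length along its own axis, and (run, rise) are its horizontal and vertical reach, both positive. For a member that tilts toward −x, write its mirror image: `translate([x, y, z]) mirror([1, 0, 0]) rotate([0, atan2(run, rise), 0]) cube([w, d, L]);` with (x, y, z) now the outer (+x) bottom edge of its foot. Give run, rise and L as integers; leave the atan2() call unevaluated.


translate([305, 0, 732]) cube([82, 839, 61]);
translate([0, 82, 0]) rotate([0, atan2(305, 732), 0]) cube([41, 50, 793]);
translate([692, 82, 0]) mirror([1, 0, 0]) rotate([0, atan2(305, 732), 0]) cube([41, 50, 793]);
translate([0, 707, 0]) rotate([0, atan2(305, 732), 0]) cube([41, 50, 793]);
translate([692, 707, 0]) mirror([1, 0, 0]) rotate([0, atan2(305, 732), 0]) cube([41, 50, 793]);


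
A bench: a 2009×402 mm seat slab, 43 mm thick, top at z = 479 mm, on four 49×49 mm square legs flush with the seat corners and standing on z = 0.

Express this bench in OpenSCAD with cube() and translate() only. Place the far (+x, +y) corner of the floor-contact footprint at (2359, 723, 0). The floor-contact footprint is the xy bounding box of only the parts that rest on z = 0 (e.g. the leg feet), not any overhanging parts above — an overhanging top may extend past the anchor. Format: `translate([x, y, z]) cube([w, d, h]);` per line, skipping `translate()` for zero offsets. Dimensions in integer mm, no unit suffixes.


translate([350, 321, 436]) cube([2009, 402, 43]);
translate([350, 321, 0]) cube([49, 49, 436]);
translate([350, 674, 0]) cube([49, 49, 436]);
translate([2310, 321, 0]) cube([49, 49, 436]);
translate([2310, 674, 0]) cube([49, 49, 436]);


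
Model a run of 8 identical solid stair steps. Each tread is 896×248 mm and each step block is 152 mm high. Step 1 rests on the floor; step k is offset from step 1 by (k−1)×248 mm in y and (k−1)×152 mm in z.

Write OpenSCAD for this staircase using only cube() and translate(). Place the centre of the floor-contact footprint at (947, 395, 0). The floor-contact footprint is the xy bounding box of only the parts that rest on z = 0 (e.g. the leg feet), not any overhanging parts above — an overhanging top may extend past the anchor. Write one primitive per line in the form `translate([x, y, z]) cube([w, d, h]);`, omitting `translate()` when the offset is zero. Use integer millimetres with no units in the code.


translate([499, 271, 0]) cube([896, 248, 152]);
translate([499, 519, 152]) cube([896, 248, 152]);
translate([499, 767, 304]) cube([896, 248, 152]);
translate([499, 1015, 456]) cube([896, 248, 152]);
translate([499, 1263, 608]) cube([896, 248, 152]);
translate([499, 1511, 760]) cube([896, 248, 152]);
translate([499, 1759, 912]) cube([896, 248, 152]);
translate([499, 2007, 1064]) cube([896, 248, 152]);


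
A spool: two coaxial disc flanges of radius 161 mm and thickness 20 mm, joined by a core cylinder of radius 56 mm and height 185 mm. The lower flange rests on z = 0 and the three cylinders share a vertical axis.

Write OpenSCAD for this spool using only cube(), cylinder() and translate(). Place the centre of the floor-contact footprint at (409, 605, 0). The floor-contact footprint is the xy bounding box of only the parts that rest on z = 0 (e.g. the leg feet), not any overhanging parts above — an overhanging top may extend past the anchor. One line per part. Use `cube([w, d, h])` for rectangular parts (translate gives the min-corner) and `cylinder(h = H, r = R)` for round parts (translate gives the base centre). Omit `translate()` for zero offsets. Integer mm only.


translate([409, 605, 0]) cylinder(h = 20, r = 161);
translate([409, 605, 20]) cylinder(h = 185, r = 56);
translate([409, 605, 205]) cylinder(h = 20, r = 161);


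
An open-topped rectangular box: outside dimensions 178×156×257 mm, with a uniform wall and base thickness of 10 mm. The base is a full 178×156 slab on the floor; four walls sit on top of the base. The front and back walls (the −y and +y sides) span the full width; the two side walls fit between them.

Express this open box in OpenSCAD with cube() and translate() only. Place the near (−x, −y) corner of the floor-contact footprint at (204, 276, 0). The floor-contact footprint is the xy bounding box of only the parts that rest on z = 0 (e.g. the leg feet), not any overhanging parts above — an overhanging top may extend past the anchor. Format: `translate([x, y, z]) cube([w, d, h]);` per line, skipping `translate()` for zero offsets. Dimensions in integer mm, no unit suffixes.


translate([204, 276, 0]) cube([178, 156, 10]);
translate([204, 276, 10]) cube([178, 10, 247]);
translate([204, 422, 10]) cube([178, 10, 247]);
translate([204, 286, 10]) cube([10, 136, 247]);
translate([372, 286, 10]) cube([10, 136, 247]);


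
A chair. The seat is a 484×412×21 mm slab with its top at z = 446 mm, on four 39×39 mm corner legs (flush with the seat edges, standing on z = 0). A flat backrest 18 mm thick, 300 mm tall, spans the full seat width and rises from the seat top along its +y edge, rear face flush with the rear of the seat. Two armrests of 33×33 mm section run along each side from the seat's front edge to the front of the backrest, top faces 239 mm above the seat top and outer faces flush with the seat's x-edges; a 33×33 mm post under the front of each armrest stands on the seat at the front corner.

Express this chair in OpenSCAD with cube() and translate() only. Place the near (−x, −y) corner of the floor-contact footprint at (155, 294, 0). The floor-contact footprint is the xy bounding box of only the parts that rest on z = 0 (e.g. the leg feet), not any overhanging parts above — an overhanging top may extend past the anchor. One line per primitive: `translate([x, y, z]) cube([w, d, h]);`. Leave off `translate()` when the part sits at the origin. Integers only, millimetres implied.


// leg_h = 446 - 21 = 425
// arm post h = 239 - 33 = 206
translate([155, 294, 425]) cube([484, 412, 21]);
translate([155, 294, 0]) cube([39, 39, 425]);
translate([600, 294, 0]) cube([39, 39, 425]);
translate([155, 667, 0]) cube([39, 39, 425]);
translate([600, 667, 0]) cube([39, 39, 425]);
translate([155, 688, 446]) cube([484, 18, 300]);
translate([155, 294, 652]) cube([33, 394, 33]);
translate([606, 294, 652]) cube([33, 394, 33]);
translate([155, 294, 446]) cube([33, 33, 206]);
translate([606, 294, 446]) cube([33, 33, 206]);
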